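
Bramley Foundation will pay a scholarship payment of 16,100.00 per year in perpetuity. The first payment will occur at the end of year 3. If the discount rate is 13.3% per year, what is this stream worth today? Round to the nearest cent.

94300.59

Value at end of year 2: C / r = 16,100.00 / 0.133 = 121,052.6316
Discount to today: PV = 121,052.6316 / (1 + 0.133)^2 = 121,052.6316 / 1.283689 = 94,300.59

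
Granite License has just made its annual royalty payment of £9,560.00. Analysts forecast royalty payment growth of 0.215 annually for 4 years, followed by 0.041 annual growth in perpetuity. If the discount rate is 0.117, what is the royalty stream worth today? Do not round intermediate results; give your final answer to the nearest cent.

£230706.73

D_1 = 11615.40000
D_2 = 14112.71100
D_3 = 17146.94387
D_4 = 20833.53680
Terminal value at year 4: TV = D_4×(1+g_2)/(r−g_2) = 21687.71180/0.076 = 285364.62901
P_0 = D_1/(1+r)^1 + D_2/(1+r)^2 + D_3/(1+r)^3 + D_4/(1+r)^4 + TV/(1+r)^4
    = 10398.74664 + 11311.08073 + 12303.45844 + 13382.90243 + 183310.54507 = 230706.73331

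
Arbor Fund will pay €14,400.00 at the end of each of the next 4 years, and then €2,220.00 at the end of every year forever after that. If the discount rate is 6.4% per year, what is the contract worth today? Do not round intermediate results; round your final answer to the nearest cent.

PV of 4-year annuity: €14,400.00 × [1 − (1+0.064)^−4] / 0.064 = 49443.86689
Perpetuity value at year 4: €2,220.00 / 0.064 = 34687.50000
PV of perpetuity: 34687.50000 / (1+0.064)^4 = 27064.90385
Total PV = 49443.86689 + 27064.90385 = 76508.77075

€76508.77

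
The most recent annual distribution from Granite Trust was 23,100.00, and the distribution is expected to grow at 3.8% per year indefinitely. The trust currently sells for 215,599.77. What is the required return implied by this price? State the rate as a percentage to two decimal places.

D₁ = 23,100.00 × 1.038 = 23,977.8000
P = D₁/(r − g) ⇒ r = D₁/P + g = 23,977.8000/215,599.77 + 0.038 = 0.111214 + 0.038 = 0.149214

14.92%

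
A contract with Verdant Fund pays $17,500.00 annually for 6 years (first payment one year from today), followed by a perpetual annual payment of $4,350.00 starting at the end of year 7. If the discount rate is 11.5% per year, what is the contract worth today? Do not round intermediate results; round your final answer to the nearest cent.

$92665.45

PV of 6-year annuity: $17,500.00 × [1 − (1+0.115)^−6] / 0.115 = 72980.14558
Perpetuity value at year 6: $4,350.00 / 0.115 = 37826.08696
PV of perpetuity: 37826.08696 / (1+0.115)^6 = 19685.30791
Total PV = 72980.14558 + 19685.30791 = 92665.45349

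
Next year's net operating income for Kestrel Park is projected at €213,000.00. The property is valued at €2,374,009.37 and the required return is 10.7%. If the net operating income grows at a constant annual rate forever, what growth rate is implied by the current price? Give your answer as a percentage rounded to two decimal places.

1.73%

P = D₁/(r−g) ⇒ g = r − D₁/P = 0.107 − €213,000.00/€2,374,009.37 = 0.017278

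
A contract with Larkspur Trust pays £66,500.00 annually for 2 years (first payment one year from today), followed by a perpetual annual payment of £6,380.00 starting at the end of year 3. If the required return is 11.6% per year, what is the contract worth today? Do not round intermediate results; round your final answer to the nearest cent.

PV of 2-year annuity: £66,500.00 × [1 − (1+0.116)^−2] / 0.116 = 112981.91185
Perpetuity value at year 2: £6,380.00 / 0.116 = 55000.00000
PV of perpetuity: 55000.00000 / (1+0.116)^2 = 44160.53237
Total PV = 112981.91185 + 44160.53237 = 157142.44421

£157142.44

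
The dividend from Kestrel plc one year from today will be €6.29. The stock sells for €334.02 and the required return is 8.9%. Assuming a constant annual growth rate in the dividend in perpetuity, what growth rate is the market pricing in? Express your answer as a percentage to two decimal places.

7.02%

P = D₁/(r−g) ⇒ g = r − D₁/P = 0.089 − €6.29/€334.02 = 0.070169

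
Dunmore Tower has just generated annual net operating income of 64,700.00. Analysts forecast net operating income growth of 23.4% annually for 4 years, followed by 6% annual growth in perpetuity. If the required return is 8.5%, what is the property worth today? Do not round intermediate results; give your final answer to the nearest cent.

D_1 = 79839.80000
D_2 = 98522.31320
D_3 = 121576.53449
D_4 = 150025.44356
Terminal value at year 4: TV = D_4×(1+g_2)/(r−g_2) = 159026.97017/0.025 = 6361078.80691
P_0 = D_1/(1+r)^1 + D_2/(1+r)^2 + D_3/(1+r)^3 + D_4/(1+r)^4 + TV/(1+r)^4
    = 73585.06912 + 83690.29982 + 95183.25343 + 108254.50206 + 4589990.88727 = 4950704.01170

4950704.01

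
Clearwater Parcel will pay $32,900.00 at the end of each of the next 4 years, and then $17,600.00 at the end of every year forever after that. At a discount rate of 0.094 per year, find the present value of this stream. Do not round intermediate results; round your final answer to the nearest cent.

$236369.66

PV of 4-year annuity: $32,900.00 × [1 − (1+0.094)^−4] / 0.094 = 105657.64443
Perpetuity value at year 4: $17,600.00 / 0.094 = 187234.04255
PV of perpetuity: 187234.04255 / (1+0.094)^4 = 130712.02000
Total PV = 105657.64443 + 130712.02000 = 236369.66443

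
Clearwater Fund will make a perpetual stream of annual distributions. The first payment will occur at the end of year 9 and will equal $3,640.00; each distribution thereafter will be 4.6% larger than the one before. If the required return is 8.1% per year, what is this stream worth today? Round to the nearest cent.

Value at end of year 8: C₁ / (r − g) = $3,640.00 / (0.081 − 0.046) = $104,000.0000
Discount to today: PV = $104,000.0000 / (1 + 0.081)^8 = $104,000.0000 / 1.864685 = $55,773.49

$55773.49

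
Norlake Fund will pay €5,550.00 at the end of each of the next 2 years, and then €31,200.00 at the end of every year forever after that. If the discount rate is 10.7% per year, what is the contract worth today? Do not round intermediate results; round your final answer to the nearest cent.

PV of 2-year annuity: €5,550.00 × [1 − (1+0.107)^−2] / 0.107 = 9542.50238
Perpetuity value at year 2: €31,200.00 / 0.107 = 291588.78505
PV of perpetuity: 291588.78505 / (1+0.107)^2 = 237944.44734
Total PV = 9542.50238 + 237944.44734 = 247486.94972

€247486.95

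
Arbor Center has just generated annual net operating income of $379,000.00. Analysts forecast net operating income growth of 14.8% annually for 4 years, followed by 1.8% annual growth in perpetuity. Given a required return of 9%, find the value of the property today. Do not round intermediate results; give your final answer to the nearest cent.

$8322189.95

D_1 = 435092.00000
D_2 = 499485.61600
D_3 = 573409.48717
D_4 = 658274.09127
Terminal value at year 4: TV = D_4×(1+g_2)/(r−g_2) = 670123.02491/0.072 = 9307264.23488
P_0 = D_1/(1+r)^1 + D_2/(1+r)^2 + D_3/(1+r)^3 + D_4/(1+r)^4 + TV/(1+r)^4
    = 399166.97248 + 420407.04991 + 442777.33330 + 466337.96205 + 6593500.63004 = 8322189.94777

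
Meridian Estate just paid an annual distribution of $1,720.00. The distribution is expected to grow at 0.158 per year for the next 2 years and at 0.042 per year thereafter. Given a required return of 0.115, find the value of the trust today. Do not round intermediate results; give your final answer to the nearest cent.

D_1 = 1991.76000
D_2 = 2306.45808
Terminal value at year 2: TV = D_2×(1+g_2)/(r−g_2) = 2403.32932/0.073 = 32922.31944
P_0 = D_1/(1+r)^1 + D_2/(1+r)^2 + TV/(1+r)^2
    = 1786.33184 + 1855.22177 + 26481.38466 = 30122.93826

$30122.94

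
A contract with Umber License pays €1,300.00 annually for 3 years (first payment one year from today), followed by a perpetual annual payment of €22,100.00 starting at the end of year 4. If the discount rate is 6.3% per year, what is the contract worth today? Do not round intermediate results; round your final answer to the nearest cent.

€295502.17

PV of 3-year annuity: €1,300.00 × [1 − (1+0.063)^−3] / 0.063 = 3455.71773
Perpetuity value at year 3: €22,100.00 / 0.063 = 350793.65079
PV of perpetuity: 350793.65079 / (1+0.063)^3 = 292046.44944
Total PV = 3455.71773 + 292046.44944 = 295502.16716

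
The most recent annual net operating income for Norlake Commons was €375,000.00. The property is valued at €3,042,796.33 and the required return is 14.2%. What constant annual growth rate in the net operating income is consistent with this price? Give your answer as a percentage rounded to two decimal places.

1.67%

P = D₀(1+g)/(r−g) ⇒ P(r−g) = D₀(1+g) ⇒ g(P+D₀) = P·r − D₀
g = (P·r − D₀)/(P + D₀) = (€3,042,796.33×0.142 − €375,000.00) / (€3,042,796.33 + €375,000.00) = 0.016700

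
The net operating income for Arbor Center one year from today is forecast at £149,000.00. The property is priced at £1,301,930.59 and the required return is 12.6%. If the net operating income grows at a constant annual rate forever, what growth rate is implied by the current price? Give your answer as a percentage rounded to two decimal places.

P = D₁/(r−g) ⇒ g = r − D₁/P = 0.126 − £149,000.00/£1,301,930.59 = 0.011555

1.16%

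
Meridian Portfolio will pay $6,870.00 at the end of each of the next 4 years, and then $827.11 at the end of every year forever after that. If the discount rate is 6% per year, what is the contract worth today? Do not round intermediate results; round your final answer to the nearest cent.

$34724.42

PV of 4-year annuity: $6,870.00 × [1 − (1+0.06)^−4] / 0.06 = 23805.27556
Perpetuity value at year 4: $827.11 / 0.06 = 13785.16667
PV of perpetuity: 13785.16667 / (1+0.06)^4 = 10919.14316
Total PV = 23805.27556 + 10919.14316 = 34724.41872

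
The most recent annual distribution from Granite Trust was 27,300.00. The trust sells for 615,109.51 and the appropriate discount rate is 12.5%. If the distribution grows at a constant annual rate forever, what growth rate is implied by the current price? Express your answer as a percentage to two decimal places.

7.72%

P = D₀(1+g)/(r−g) ⇒ P(r−g) = D₀(1+g) ⇒ g(P+D₀) = P·r − D₀
g = (P·r − D₀)/(P + D₀) = (615,109.51×0.125 − 27,300.00) / (615,109.51 + 27,300.00) = 0.077192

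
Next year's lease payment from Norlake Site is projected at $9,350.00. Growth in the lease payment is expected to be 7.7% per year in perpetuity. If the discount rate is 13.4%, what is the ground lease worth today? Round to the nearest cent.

Growing perpetuity: P = D₁ / (r − g) = $9,350.0000 / (0.134 − 0.077) = $164,035.09

$164035.09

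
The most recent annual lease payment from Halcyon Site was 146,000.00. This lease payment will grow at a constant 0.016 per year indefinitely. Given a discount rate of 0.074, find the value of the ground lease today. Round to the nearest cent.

D₁ = D₀ × (1 + g) = 146,000.00 × 1.016 = 148,336.0000
Growing perpetuity: P = D₁ / (r − g) = 148,336.0000 / (0.074 − 0.016) = 2,557,517.24

2557517.24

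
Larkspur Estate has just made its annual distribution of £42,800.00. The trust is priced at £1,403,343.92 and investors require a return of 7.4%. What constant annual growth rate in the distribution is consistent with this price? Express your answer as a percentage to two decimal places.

P = D₀(1+g)/(r−g) ⇒ P(r−g) = D₀(1+g) ⇒ g(P+D₀) = P·r − D₀
g = (P·r − D₀)/(P + D₀) = (£1,403,343.92×0.074 − £42,800.00) / (£1,403,343.92 + £42,800.00) = 0.042214

4.22%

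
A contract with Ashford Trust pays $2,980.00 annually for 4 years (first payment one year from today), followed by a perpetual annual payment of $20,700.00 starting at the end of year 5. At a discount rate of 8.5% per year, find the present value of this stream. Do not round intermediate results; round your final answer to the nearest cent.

$185485.84

PV of 4-year annuity: $2,980.00 × [1 − (1+0.085)^−4] / 0.085 = 9761.27803
Perpetuity value at year 4: $20,700.00 / 0.085 = 243529.41176
PV of perpetuity: 243529.41176 / (1+0.085)^4 = 175724.56099
Total PV = 9761.27803 + 175724.56099 = 185485.83903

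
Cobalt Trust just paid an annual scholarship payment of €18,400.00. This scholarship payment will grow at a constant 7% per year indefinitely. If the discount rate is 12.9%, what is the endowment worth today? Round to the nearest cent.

€333694.92

D₁ = D₀ × (1 + g) = €18,400.00 × 1.07 = €19,688.0000
Growing perpetuity: P = D₁ / (r − g) = €19,688.0000 / (0.129 − 0.07) = €333,694.92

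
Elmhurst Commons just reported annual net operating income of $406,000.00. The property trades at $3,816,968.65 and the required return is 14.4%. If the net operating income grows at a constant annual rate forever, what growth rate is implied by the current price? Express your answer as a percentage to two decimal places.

P = D₀(1+g)/(r−g) ⇒ P(r−g) = D₀(1+g) ⇒ g(P+D₀) = P·r − D₀
g = (P·r − D₀)/(P + D₀) = ($3,816,968.65×0.144 − $406,000.00) / ($3,816,968.65 + $406,000.00) = 0.034015

3.40%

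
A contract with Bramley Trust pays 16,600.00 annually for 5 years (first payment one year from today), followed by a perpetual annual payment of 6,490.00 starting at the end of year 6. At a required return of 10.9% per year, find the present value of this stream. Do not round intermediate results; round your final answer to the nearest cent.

PV of 5-year annuity: 16,600.00 × [1 − (1+0.109)^−5] / 0.109 = 61506.53742
Perpetuity value at year 5: 6,490.00 / 0.109 = 59541.28440
PV of perpetuity: 59541.28440 / (1+0.109)^5 = 35494.45140
Total PV = 61506.53742 + 35494.45140 = 97000.98882

97000.99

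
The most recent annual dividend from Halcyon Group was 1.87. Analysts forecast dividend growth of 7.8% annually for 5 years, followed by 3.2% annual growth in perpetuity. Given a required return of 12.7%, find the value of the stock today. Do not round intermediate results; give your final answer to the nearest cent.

D_1 = 2.01586
D_2 = 2.17310
D_3 = 2.34260
D_4 = 2.52532
D_5 = 2.72230
Terminal value at year 5: TV = D_5×(1+g_2)/(r−g_2) = 2.80941/0.095 = 29.57274
P_0 = D_1/(1+r)^1 + D_2/(1+r)^2 + D_3/(1+r)^3 + D_4/(1+r)^4 + D_5/(1+r)^5 + TV/(1+r)^5
    = 1.78870 + 1.71093 + 1.63654 + 1.56538 + 1.49732 + 16.26567 = 24.46454

24.46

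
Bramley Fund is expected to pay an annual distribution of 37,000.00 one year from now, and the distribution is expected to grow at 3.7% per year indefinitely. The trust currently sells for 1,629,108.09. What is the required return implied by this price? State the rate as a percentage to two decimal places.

P = D₁/(r − g) ⇒ r = D₁/P + g = 37,000.0000/1,629,108.09 + 0.037 = 0.022712 + 0.037 = 0.059712

5.97%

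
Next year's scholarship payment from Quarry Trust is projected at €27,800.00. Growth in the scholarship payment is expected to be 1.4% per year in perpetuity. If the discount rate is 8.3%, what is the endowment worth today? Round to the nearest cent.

€402898.55

Growing perpetuity: P = D₁ / (r − g) = €27,800.0000 / (0.083 − 0.014) = €402,898.55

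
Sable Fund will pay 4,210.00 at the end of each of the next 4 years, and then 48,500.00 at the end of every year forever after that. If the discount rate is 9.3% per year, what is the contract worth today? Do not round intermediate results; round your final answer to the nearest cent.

PV of 4-year annuity: 4,210.00 × [1 − (1+0.093)^−4] / 0.093 = 13549.88932
Perpetuity value at year 4: 48,500.00 / 0.093 = 521505.37634
PV of perpetuity: 521505.37634 / (1+0.093)^4 = 365408.07654
Total PV = 13549.88932 + 365408.07654 = 378957.96587

378957.97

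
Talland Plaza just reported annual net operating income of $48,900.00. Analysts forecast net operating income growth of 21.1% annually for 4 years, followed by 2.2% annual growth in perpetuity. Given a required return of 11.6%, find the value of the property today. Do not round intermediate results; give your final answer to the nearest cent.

D_1 = 59217.90000
D_2 = 71712.87690
D_3 = 86844.29393
D_4 = 105168.43994
Terminal value at year 4: TV = D_4×(1+g_2)/(r−g_2) = 107482.14562/0.094 = 1143427.08110
P_0 = D_1/(1+r)^1 + D_2/(1+r)^2 + D_3/(1+r)^3 + D_4/(1+r)^4 + TV/(1+r)^4
    = 53062.63441 + 57579.61494 + 62481.10545 + 67799.83755 + 737142.91464 = 978066.10699

$978066.11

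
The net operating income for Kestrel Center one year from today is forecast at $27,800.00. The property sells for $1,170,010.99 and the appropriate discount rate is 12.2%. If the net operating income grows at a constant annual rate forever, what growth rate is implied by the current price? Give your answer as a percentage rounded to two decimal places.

P = D₁/(r−g) ⇒ g = r − D₁/P = 0.122 − $27,800.00/$1,170,010.99 = 0.098240

9.82%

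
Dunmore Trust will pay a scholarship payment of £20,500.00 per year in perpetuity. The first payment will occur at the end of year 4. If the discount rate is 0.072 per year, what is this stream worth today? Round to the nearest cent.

Value at end of year 3: C / r = £20,500.00 / 0.072 = £284,722.2222
Discount to today: PV = £284,722.2222 / (1 + 0.072)^3 = £284,722.2222 / 1.231925 = £231,119.72

£231119.72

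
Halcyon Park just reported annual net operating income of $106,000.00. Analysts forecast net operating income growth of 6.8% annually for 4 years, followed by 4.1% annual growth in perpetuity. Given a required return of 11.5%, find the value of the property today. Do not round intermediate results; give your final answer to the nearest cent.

D_1 = 113208.00000
D_2 = 120906.14400
D_3 = 129127.76179
D_4 = 137908.44959
Terminal value at year 4: TV = D_4×(1+g_2)/(r−g_2) = 143562.69603/0.074 = 1940036.43280
P_0 = D_1/(1+r)^1 + D_2/(1+r)^2 + D_3/(1+r)^3 + D_4/(1+r)^4 + TV/(1+r)^4
    = 101531.83857 + 97252.02115 + 93152.60860 + 89225.99640 + 1255192.73318 = 1636355.19790

$1636355.20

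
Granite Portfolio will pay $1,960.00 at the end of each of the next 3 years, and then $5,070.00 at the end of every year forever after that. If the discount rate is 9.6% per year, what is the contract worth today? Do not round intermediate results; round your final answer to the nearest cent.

PV of 3-year annuity: $1,960.00 × [1 − (1+0.096)^−3] / 0.096 = 4908.76010
Perpetuity value at year 3: $5,070.00 / 0.096 = 52812.50000
PV of perpetuity: 52812.50000 / (1+0.096)^3 = 40114.83995
Total PV = 4908.76010 + 40114.83995 = 45023.60005

$45023.60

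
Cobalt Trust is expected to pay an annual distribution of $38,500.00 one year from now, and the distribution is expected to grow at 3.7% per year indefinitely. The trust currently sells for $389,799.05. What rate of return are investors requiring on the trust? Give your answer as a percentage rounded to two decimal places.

P = D₁/(r − g) ⇒ r = D₁/P + g = $38,500.0000/$389,799.05 + 0.037 = 0.098769 + 0.037 = 0.135769

13.58%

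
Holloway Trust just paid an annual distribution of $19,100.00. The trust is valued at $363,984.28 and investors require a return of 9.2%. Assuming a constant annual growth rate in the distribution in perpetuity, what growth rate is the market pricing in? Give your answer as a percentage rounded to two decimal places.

P = D₀(1+g)/(r−g) ⇒ P(r−g) = D₀(1+g) ⇒ g(P+D₀) = P·r − D₀
g = (P·r − D₀)/(P + D₀) = ($363,984.28×0.092 − $19,100.00) / ($363,984.28 + $19,100.00) = 0.037555

3.76%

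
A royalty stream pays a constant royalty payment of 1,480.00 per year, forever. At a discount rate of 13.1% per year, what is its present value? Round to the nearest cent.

Level perpetuity: PV = C / r = 1,480.00 / 0.131 = 11,297.71

11297.71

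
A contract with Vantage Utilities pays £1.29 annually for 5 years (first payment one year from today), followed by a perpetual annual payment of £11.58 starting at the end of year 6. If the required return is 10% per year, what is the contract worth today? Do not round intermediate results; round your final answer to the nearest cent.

PV of 5-year annuity: £1.29 × [1 − (1+0.1)^−5] / 0.1 = 4.89011
Perpetuity value at year 5: £11.58 / 0.1 = 115.80000
PV of perpetuity: 115.80000 / (1+0.1)^5 = 71.90269
Total PV = 4.89011 + 71.90269 = 76.79280

£76.79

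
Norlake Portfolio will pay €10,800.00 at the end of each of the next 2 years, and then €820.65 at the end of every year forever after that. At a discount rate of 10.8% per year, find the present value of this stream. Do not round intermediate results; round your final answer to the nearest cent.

PV of 2-year annuity: €10,800.00 × [1 − (1+0.108)^−2] / 0.108 = 18544.48774
Perpetuity value at year 2: €820.65 / 0.108 = 7598.61111
PV of perpetuity: 7598.61111 / (1+0.108)^2 = 6189.48761
Total PV = 18544.48774 + 6189.48761 = 24733.97535

€24733.98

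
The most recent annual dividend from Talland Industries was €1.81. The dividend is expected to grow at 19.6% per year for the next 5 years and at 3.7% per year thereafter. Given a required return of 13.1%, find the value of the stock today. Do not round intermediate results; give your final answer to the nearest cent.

€37.14

D_1 = 2.16476
D_2 = 2.58905
D_3 = 3.09651
D_4 = 3.70342
D_5 = 4.42929
Terminal value at year 5: TV = D_5×(1+g_2)/(r−g_2) = 4.59318/0.094 = 48.86359
P_0 = D_1/(1+r)^1 + D_2/(1+r)^2 + D_3/(1+r)^3 + D_4/(1+r)^4 + D_5/(1+r)^5 + TV/(1+r)^5
    = 1.91402 + 2.02402 + 2.14035 + 2.26336 + 2.39343 + 26.40416 = 37.13934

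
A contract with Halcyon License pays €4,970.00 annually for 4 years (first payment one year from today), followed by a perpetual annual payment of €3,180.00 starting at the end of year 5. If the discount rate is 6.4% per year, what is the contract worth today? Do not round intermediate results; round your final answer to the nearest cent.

€55833.65

PV of 4-year annuity: €4,970.00 × [1 − (1+0.064)^−4] / 0.064 = 17065.00128
Perpetuity value at year 4: €3,180.00 / 0.064 = 49687.50000
PV of perpetuity: 49687.50000 / (1+0.064)^4 = 38768.64606
Total PV = 17065.00128 + 38768.64606 = 55833.64734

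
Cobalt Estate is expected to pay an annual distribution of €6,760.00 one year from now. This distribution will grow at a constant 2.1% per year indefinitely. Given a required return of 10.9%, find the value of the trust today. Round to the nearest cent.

€76818.18

Growing perpetuity: P = D₁ / (r − g) = €6,760.0000 / (0.109 − 0.021) = €76,818.18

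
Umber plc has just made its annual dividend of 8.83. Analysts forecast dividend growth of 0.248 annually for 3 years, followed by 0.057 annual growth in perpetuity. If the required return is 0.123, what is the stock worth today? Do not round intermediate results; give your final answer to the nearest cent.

226.92

D_1 = 11.01984
D_2 = 13.75276
D_3 = 17.16344
Terminal value at year 3: TV = D_3×(1+g_2)/(r−g_2) = 18.14176/0.066 = 274.87517
P_0 = D_1/(1+r)^1 + D_2/(1+r)^2 + D_3/(1+r)^3 + TV/(1+r)^3
    = 9.81286 + 10.90512 + 12.11896 + 194.08691 = 226.92384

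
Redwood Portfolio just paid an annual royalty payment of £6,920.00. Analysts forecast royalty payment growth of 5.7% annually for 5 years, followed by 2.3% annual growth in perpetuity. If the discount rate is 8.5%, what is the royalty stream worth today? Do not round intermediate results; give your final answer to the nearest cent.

£132199.83

D_1 = 7314.44000
D_2 = 7731.36308
D_3 = 8172.05078
D_4 = 8637.85767
D_5 = 9130.21556
Terminal value at year 5: TV = D_5×(1+g_2)/(r−g_2) = 9340.21051/0.062 = 150648.55669
P_0 = D_1/(1+r)^1 + D_2/(1+r)^2 + D_3/(1+r)^3 + D_4/(1+r)^4 + D_5/(1+r)^5 + TV/(1+r)^5
    = 6741.41935 + 6567.44724 + 6397.96473 + 6232.85597 + 6072.00807 + 100188.13315 = 132199.82852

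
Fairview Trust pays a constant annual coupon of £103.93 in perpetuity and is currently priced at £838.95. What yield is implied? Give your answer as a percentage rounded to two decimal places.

12.39%

P = C/r ⇒ r = C/P = £103.93/£838.95 = 0.123881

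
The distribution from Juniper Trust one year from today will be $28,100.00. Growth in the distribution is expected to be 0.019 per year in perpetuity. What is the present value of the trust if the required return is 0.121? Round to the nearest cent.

$275490.20

Growing perpetuity: P = D₁ / (r − g) = $28,100.0000 / (0.121 − 0.019) = $275,490.20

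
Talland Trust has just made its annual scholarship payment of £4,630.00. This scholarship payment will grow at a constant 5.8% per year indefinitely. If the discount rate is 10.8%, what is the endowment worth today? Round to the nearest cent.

D₁ = D₀ × (1 + g) = £4,630.00 × 1.058 = £4,898.5400
Growing perpetuity: P = D₁ / (r − g) = £4,898.5400 / (0.108 − 0.058) = £97,970.80

£97970.80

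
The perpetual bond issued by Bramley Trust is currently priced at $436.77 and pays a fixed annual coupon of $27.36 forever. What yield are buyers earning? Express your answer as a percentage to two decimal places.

6.26%

P = C/r ⇒ r = C/P = $27.36/$436.77 = 0.062642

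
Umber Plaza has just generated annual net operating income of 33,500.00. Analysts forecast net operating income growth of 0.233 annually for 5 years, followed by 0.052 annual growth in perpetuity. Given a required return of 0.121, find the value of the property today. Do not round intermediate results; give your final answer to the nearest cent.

1047155.08

D_1 = 41305.50000
D_2 = 50929.68150
D_3 = 62796.29729
D_4 = 77427.83456
D_5 = 95468.52001
Terminal value at year 5: TV = D_5×(1+g_2)/(r−g_2) = 100432.88305/0.069 = 1455549.02972
P_0 = D_1/(1+r)^1 + D_2/(1+r)^2 + D_3/(1+r)^3 + D_4/(1+r)^4 + D_5/(1+r)^5 + TV/(1+r)^5
    = 36847.01160 + 40528.42578 + 44577.65298 + 49031.44168 + 53930.21194 + 822240.33280 = 1047155.07677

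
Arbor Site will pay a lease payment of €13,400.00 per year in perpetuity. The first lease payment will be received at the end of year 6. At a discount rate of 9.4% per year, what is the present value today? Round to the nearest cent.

€90968.35

Value at end of year 5: C / r = €13,400.00 / 0.094 = €142,553.1915
Discount to today: PV = €142,553.1915 / (1 + 0.094)^5 = €142,553.1915 / 1.567064 = €90,968.35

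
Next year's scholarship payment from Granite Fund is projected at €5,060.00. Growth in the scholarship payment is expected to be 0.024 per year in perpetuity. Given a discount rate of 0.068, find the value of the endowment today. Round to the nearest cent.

€115000.00

Growing perpetuity: P = D₁ / (r − g) = €5,060.0000 / (0.068 − 0.024) = €115,000.00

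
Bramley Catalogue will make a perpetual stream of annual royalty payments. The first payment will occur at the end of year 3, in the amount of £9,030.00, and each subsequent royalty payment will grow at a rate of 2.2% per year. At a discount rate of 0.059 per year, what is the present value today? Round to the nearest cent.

Value at end of year 2: C₁ / (r − g) = £9,030.00 / (0.059 − 0.022) = £244,054.0541
Discount to today: PV = £244,054.0541 / (1 + 0.059)^2 = £244,054.0541 / 1.121481 = £217,617.64

£217617.64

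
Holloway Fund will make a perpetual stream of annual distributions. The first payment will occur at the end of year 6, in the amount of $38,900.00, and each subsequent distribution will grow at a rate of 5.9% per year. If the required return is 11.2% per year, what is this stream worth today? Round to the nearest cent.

$431667.94

Value at end of year 5: C₁ / (r − g) = $38,900.00 / (0.112 − 0.059) = $733,962.2642
Discount to today: PV = $733,962.2642 / (1 + 0.112)^5 = $733,962.2642 / 1.700294 = $431,667.94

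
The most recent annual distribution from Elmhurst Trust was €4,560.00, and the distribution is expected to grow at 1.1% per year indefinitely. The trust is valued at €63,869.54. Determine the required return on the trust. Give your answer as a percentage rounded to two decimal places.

D₁ = €4,560.00 × 1.011 = €4,610.1600
P = D₁/(r − g) ⇒ r = D₁/P + g = €4,610.1600/€63,869.54 + 0.011 = 0.072181 + 0.011 = 0.083181

8.32%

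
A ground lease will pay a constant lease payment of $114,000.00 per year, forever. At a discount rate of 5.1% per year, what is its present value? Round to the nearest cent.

$2235294.12

Level perpetuity: PV = C / r = $114,000.00 / 0.051 = $2,235,294.12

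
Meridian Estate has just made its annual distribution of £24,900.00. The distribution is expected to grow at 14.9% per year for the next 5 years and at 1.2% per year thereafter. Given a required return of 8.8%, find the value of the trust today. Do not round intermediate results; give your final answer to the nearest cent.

D_1 = 28610.10000
D_2 = 32873.00490
D_3 = 37771.08263
D_4 = 43398.97394
D_5 = 49865.42106
Terminal value at year 5: TV = D_5×(1+g_2)/(r−g_2) = 50463.80611/0.076 = 663997.44884
P_0 = D_1/(1+r)^1 + D_2/(1+r)^2 + D_3/(1+r)^3 + D_4/(1+r)^4 + D_5/(1+r)^5 + TV/(1+r)^5
    = 26296.04779 + 27770.36665 + 29327.34493 + 30971.61702 + 32708.07717 + 435533.86967 = 582607.32324

£582607.32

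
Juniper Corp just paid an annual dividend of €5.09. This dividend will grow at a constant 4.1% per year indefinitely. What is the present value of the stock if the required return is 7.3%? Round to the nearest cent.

€165.58

D₁ = D₀ × (1 + g) = €5.09 × 1.041 = €5.2987
Growing perpetuity: P = D₁ / (r − g) = €5.2987 / (0.073 − 0.041) = €165.58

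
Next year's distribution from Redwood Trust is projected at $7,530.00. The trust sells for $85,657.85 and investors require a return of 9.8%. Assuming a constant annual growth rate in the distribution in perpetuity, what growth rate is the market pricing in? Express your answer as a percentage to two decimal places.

1.01%

P = D₁/(r−g) ⇒ g = r − D₁/P = 0.098 − $7,530.00/$85,657.85 = 0.010092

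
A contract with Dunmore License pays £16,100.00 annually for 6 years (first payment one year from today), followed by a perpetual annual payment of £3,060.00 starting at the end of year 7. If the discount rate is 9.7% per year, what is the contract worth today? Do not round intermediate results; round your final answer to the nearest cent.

£88841.79

PV of 6-year annuity: £16,100.00 × [1 − (1+0.097)^−6] / 0.097 = 70740.48021
Perpetuity value at year 6: £3,060.00 / 0.097 = 31546.39175
PV of perpetuity: 31546.39175 / (1+0.097)^6 = 18101.30669
Total PV = 70740.48021 + 18101.30669 = 88841.78691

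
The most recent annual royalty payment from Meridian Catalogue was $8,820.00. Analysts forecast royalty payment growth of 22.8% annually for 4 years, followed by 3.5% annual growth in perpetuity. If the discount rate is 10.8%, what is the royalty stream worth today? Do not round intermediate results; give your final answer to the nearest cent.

$234601.80

D_1 = 10830.96000
D_2 = 13300.41888
D_3 = 16332.91438
D_4 = 20056.81886
Terminal value at year 4: TV = D_4×(1+g_2)/(r−g_2) = 20758.80752/0.073 = 284367.22636
P_0 = D_1/(1+r)^1 + D_2/(1+r)^2 + D_3/(1+r)^3 + D_4/(1+r)^4 + TV/(1+r)^4
    = 9775.23466 + 10833.92433 + 12007.27354 + 13307.70027 + 188677.66826 = 234601.80106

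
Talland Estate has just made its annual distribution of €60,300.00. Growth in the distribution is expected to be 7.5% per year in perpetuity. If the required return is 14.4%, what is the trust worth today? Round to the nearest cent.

D₁ = D₀ × (1 + g) = €60,300.00 × 1.075 = €64,822.5000
Growing perpetuity: P = D₁ / (r − g) = €64,822.5000 / (0.144 − 0.075) = €939,456.52

€939456.52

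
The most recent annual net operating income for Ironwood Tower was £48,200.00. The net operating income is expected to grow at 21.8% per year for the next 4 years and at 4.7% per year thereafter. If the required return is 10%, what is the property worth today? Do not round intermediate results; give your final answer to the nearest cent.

D_1 = 58707.60000
D_2 = 71505.85680
D_3 = 87094.13358
D_4 = 106080.65470
Terminal value at year 4: TV = D_4×(1+g_2)/(r−g_2) = 111066.44547/0.053 = 2095593.31084
P_0 = D_1/(1+r)^1 + D_2/(1+r)^2 + D_3/(1+r)^3 + D_4/(1+r)^4 + TV/(1+r)^4
    = 53370.54545 + 59095.74942 + 65435.11163 + 72454.51452 + 1431318.42828 = 1681674.34930

£1681674.35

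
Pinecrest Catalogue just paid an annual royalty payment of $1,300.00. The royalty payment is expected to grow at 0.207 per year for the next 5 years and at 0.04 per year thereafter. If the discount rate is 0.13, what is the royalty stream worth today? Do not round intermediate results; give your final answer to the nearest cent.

D_1 = 1569.10000
D_2 = 1893.90370
D_3 = 2285.94177
D_4 = 2759.13171
D_5 = 3330.27198
Terminal value at year 5: TV = D_5×(1+g_2)/(r−g_2) = 3463.48285/0.09 = 38483.14283
P_0 = D_1/(1+r)^1 + D_2/(1+r)^2 + D_3/(1+r)^3 + D_4/(1+r)^4 + D_5/(1+r)^5 + TV/(1+r)^5
    = 1388.58407 + 1483.20440 + 1584.27231 + 1692.22715 + 1807.53820 + 20887.10814 = 28842.93428

$28842.93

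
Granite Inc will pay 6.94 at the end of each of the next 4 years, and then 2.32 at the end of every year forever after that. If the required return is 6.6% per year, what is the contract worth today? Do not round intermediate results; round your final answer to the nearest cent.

PV of 4-year annuity: 6.94 × [1 − (1+0.066)^−4] / 0.066 = 23.72109
Perpetuity value at year 4: 2.32 / 0.066 = 35.15152
PV of perpetuity: 35.15152 / (1+0.066)^4 = 27.22170
Total PV = 23.72109 + 27.22170 = 50.94279

50.94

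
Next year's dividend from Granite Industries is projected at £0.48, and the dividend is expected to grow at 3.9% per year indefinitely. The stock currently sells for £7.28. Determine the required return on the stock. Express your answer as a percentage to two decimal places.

10.49%

P = D₁/(r − g) ⇒ r = D₁/P + g = £0.4800/£7.28 + 0.039 = 0.065934 + 0.039 = 0.104934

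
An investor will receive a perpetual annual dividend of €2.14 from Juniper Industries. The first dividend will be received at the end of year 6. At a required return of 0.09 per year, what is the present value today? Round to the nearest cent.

€15.45

Value at end of year 5: C / r = €2.14 / 0.09 = €23.7778
Discount to today: PV = €23.7778 / (1 + 0.09)^5 = €23.7778 / 1.538624 = €15.45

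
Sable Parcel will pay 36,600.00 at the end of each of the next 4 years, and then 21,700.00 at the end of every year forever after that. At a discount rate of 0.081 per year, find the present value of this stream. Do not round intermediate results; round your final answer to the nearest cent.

317142.27

PV of 4-year annuity: 36,600.00 × [1 − (1+0.081)^−4] / 0.081 = 120954.50064
Perpetuity value at year 4: 21,700.00 / 0.081 = 267901.23457
PV of perpetuity: 267901.23457 / (1+0.081)^4 = 196187.77380
Total PV = 120954.50064 + 196187.77380 = 317142.27445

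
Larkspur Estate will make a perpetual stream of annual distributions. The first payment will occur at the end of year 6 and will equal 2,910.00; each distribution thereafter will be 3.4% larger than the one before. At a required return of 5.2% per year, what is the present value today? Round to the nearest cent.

125470.55

Value at end of year 5: C₁ / (r − g) = 2,910.00 / (0.052 − 0.034) = 161,666.6667
Discount to today: PV = 161,666.6667 / (1 + 0.052)^5 = 161,666.6667 / 1.288483 = 125,470.55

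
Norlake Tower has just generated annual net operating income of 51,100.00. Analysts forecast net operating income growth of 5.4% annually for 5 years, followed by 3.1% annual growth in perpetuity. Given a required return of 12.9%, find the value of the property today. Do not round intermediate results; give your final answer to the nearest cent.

590102.13

D_1 = 53859.40000
D_2 = 56767.80760
D_3 = 59833.26921
D_4 = 63064.26575
D_5 = 66469.73610
Terminal value at year 5: TV = D_5×(1+g_2)/(r−g_2) = 68530.29792/0.098 = 699288.75426
P_0 = D_1/(1+r)^1 + D_2/(1+r)^2 + D_3/(1+r)^3 + D_4/(1+r)^4 + D_5/(1+r)^5 + TV/(1+r)^5
    = 47705.40301 + 44536.31069 + 41577.74267 + 38815.71370 + 36237.16762 + 381229.79405 = 590102.13175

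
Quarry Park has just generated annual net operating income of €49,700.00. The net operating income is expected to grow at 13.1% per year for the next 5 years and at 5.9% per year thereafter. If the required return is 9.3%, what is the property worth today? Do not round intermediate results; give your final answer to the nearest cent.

€2112129.46

D_1 = 56210.70000
D_2 = 63574.30170
D_3 = 71902.53522
D_4 = 81321.76734
D_5 = 91974.91886
Terminal value at year 5: TV = D_5×(1+g_2)/(r−g_2) = 97401.43907/0.034 = 2864748.20796
P_0 = D_1/(1+r)^1 + D_2/(1+r)^2 + D_3/(1+r)^3 + D_4/(1+r)^4 + D_5/(1+r)^5 + TV/(1+r)^5
    = 51427.90485 + 53215.88324 + 55066.02374 + 56980.48751 + 58961.51086 + 1836477.64722 = 2112129.45743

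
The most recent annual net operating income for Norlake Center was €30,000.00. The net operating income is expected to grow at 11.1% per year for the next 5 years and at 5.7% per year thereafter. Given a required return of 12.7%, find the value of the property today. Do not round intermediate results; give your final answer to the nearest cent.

D_1 = 33330.00000
D_2 = 37029.63000
D_3 = 41139.91893
D_4 = 45706.44993
D_5 = 50779.86587
Terminal value at year 5: TV = D_5×(1+g_2)/(r−g_2) = 53674.31823/0.07 = 766775.97469
P_0 = D_1/(1+r)^1 + D_2/(1+r)^2 + D_3/(1+r)^3 + D_4/(1+r)^4 + D_5/(1+r)^5 + TV/(1+r)^5
    = 29574.09051 + 29154.22764 + 28740.32556 + 28332.29965 + 27930.06647 + 421744.00362 = 565475.01345

€565475.01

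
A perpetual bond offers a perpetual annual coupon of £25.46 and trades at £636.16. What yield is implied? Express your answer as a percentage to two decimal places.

P = C/r ⇒ r = C/P = £25.46/£636.16 = 0.040021

4.00%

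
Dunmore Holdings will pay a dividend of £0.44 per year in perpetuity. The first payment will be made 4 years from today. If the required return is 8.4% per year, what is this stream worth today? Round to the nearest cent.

Value at end of year 3: C / r = £0.44 / 0.084 = £5.2381
Discount to today: PV = £5.2381 / (1 + 0.084)^3 = £5.2381 / 1.273761 = £4.11

£4.11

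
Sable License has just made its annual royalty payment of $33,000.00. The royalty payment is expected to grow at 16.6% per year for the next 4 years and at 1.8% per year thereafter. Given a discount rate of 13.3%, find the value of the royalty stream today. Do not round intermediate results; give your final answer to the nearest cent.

$469567.03

D_1 = 38478.00000
D_2 = 44865.34800
D_3 = 52312.99577
D_4 = 60996.95307
Terminal value at year 4: TV = D_4×(1+g_2)/(r−g_2) = 62094.89822/0.115 = 539955.63670
P_0 = D_1/(1+r)^1 + D_2/(1+r)^2 + D_3/(1+r)^3 + D_4/(1+r)^4 + TV/(1+r)^4
    = 33961.16505 + 34950.32520 + 35968.29583 + 37015.91610 + 327671.32686 = 469567.02904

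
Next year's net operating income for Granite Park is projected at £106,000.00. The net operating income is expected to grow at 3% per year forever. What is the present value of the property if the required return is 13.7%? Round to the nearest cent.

Growing perpetuity: P = D₁ / (r − g) = £106,000.0000 / (0.137 − 0.03) = £990,654.21

£990654.21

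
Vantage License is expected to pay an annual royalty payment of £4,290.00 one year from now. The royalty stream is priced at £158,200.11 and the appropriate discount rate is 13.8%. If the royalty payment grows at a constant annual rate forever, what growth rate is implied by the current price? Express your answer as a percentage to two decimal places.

P = D₁/(r−g) ⇒ g = r − D₁/P = 0.138 − £4,290.00/£158,200.11 = 0.110882

11.09%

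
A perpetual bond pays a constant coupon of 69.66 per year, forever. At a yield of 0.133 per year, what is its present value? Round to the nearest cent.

523.76

Level perpetuity: PV = C / r = 69.66 / 0.133 = 523.76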